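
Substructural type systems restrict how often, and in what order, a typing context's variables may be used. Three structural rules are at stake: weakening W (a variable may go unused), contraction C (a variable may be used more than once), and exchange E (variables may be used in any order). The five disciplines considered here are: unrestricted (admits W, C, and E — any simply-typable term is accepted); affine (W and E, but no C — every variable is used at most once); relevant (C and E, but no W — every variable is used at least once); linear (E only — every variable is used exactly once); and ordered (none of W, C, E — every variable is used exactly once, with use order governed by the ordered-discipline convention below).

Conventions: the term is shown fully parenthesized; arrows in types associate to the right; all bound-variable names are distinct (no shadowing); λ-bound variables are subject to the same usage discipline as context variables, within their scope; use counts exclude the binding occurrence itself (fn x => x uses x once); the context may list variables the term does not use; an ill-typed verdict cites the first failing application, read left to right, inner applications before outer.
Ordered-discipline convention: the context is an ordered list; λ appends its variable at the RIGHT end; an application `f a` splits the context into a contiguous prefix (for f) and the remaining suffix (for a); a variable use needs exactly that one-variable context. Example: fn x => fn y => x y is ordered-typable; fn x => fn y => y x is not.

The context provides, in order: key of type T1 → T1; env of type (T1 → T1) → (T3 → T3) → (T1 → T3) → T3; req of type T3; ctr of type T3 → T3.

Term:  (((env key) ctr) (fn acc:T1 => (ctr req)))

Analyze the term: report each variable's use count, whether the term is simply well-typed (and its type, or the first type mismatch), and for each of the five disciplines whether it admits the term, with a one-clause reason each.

use counts: key: 1×, env: 1×, req: 1×, ctr: 2×, acc (bound): 0×
uses in reading order: env, key, ctr, ctr, req
typing: well-typed at T3
ordered: ✗ — ctr ×2 used more than once (contraction); acc left unused
linear: ✗ — ctr ×2 used more than once (contraction); acc left unused
affine: ✗ — ctr ×2 used more than once (contraction)
relevant: ✗ — acc left unused
unrestricted: ✓ — typability at T3 is all that's needed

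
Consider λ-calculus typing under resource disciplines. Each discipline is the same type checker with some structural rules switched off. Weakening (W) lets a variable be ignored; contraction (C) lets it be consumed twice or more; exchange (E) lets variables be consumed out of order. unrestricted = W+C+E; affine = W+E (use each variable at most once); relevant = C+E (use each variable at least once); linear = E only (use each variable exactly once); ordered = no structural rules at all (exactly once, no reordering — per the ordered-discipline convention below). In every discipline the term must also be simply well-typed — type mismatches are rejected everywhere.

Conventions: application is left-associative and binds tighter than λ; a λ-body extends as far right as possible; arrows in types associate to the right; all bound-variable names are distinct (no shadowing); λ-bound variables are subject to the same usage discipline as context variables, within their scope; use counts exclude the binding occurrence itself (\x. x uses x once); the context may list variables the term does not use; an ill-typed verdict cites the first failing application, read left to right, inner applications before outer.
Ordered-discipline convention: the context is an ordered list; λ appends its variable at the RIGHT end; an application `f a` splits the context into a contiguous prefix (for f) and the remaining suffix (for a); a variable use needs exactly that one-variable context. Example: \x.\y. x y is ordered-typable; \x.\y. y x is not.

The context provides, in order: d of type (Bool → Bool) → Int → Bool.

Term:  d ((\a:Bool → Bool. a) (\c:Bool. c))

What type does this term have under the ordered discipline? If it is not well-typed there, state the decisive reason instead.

term : Int → Bool
variable uses: d ×1; a (λ-bound) ×1; c (λ-bound) ×1
left-to-right use order: d, a, c
typing: well-typed — term : Int → Bool
summary: ordered ✓ | linear ✓ | affine ✓ | relevant ✓ | unrestricted ✓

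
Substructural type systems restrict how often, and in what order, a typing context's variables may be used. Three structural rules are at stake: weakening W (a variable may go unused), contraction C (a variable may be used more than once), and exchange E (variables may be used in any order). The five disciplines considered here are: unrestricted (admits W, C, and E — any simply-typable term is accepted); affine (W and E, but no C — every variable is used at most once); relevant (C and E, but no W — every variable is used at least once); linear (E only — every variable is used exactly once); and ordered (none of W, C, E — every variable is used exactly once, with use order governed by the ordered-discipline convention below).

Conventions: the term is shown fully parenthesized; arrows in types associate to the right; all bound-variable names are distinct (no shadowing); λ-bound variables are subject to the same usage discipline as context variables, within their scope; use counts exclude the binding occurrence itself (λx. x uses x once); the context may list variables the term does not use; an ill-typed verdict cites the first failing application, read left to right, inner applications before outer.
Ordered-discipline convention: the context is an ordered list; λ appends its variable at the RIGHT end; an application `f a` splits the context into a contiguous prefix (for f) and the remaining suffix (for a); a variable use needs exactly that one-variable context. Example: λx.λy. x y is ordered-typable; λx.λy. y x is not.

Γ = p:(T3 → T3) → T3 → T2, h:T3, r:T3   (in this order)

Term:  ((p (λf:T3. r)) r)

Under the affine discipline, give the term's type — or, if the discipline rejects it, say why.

not well-typed under affine — repeated use of r ×2
usage: p ×1; h ×0; r ×2; f [bound] ×0
use order (left to right): p, r, r
typing: the term checks, with type T2
summary: ordered ✗; linear ✗; affine ✗; relevant ✗; unrestricted ✓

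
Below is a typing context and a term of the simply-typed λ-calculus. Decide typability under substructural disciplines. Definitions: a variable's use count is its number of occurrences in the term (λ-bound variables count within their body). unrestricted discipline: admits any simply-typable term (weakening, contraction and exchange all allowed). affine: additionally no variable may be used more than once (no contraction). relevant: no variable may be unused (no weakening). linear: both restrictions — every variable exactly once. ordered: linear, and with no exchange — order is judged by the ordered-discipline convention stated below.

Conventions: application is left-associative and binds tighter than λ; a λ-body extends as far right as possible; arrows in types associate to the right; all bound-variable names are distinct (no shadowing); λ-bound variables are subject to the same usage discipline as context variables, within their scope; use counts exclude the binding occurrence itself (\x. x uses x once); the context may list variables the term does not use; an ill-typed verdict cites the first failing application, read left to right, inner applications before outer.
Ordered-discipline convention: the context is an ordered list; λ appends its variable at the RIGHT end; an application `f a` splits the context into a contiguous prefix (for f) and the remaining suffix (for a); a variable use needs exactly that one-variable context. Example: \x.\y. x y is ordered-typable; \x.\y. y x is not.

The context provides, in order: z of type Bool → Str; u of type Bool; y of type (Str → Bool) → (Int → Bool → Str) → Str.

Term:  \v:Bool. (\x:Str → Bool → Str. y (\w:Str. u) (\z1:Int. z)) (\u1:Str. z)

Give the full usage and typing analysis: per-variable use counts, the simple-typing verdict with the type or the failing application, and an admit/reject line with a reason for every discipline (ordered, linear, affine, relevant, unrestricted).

counts: z=2; u=1; y=1; v (λ-bound)=0; x (λ-bound)=0; w (λ-bound)=0; z1 (λ-bound)=0; u1 (λ-bound)=0
left-to-right use order: y, u, z, z
typing: the term checks, with type Bool → Str
ordered ✗ (z ×2 used more than once (contraction); v, x, w, z1, u1 never used (weakening))
linear ✗ (z ×2 used more than once (contraction); v, x, w, z1, u1 never used (weakening))
affine ✗ (z ×2 used more than once (contraction))
relevant ✗ (v, x, w, z1, u1 never used (weakening))
unrestricted ✓ (well-typed at Bool → Str; no restrictions here)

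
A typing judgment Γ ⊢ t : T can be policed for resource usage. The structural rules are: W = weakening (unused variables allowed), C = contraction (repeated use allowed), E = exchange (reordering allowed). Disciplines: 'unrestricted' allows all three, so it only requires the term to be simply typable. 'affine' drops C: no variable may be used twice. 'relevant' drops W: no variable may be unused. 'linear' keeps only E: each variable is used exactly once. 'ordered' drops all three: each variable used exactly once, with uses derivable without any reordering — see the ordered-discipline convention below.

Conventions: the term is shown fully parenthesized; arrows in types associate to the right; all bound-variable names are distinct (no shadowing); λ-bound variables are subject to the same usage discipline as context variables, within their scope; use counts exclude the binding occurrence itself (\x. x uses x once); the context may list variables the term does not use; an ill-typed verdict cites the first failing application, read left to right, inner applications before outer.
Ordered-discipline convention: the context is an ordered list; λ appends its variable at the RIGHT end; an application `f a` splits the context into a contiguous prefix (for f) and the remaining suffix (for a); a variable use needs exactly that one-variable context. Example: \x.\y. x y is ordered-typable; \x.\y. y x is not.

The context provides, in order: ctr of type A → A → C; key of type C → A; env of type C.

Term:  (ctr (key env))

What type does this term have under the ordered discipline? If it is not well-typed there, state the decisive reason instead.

term : A → C
usage: ctr=1, key=1, env=1
use order (left to right): ctr, key, env
typing: well-typed — term : A → C
per-discipline verdicts: ordered ✓; linear ✓; affine ✓; relevant ✓; unrestricted ✓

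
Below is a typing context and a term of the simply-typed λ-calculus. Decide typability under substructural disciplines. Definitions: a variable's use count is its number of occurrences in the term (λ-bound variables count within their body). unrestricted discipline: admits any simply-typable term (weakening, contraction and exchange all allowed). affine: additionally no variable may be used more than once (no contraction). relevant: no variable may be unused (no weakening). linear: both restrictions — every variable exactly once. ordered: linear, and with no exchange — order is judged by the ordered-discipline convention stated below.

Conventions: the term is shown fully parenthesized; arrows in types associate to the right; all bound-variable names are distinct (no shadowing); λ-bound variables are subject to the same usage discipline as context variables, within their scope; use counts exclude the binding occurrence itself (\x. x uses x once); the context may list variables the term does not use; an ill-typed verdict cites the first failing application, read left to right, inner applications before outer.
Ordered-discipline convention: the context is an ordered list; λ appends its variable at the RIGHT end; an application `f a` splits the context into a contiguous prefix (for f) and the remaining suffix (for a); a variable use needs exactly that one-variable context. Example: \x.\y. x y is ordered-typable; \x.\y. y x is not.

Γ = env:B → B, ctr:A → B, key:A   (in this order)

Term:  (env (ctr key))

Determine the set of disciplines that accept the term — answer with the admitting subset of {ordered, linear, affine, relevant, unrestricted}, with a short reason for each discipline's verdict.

admitted by: ordered, linear, affine, relevant, unrestricted
variable uses: env: 1, ctr: 1, key: 1
uses in reading order: env, ctr, key
typing: ✓ — B
ordered: ✓ — one use each (env, ctr, key); ordered split holds
linear: ✓ — env, ctr, key: one use apiece
affine: ✓ — env, ctr, key: no repeats, contraction unneeded
relevant: ✓ — at least one use each (env, ctr, key)
unrestricted: ✓ — well-typed at B; no restrictions here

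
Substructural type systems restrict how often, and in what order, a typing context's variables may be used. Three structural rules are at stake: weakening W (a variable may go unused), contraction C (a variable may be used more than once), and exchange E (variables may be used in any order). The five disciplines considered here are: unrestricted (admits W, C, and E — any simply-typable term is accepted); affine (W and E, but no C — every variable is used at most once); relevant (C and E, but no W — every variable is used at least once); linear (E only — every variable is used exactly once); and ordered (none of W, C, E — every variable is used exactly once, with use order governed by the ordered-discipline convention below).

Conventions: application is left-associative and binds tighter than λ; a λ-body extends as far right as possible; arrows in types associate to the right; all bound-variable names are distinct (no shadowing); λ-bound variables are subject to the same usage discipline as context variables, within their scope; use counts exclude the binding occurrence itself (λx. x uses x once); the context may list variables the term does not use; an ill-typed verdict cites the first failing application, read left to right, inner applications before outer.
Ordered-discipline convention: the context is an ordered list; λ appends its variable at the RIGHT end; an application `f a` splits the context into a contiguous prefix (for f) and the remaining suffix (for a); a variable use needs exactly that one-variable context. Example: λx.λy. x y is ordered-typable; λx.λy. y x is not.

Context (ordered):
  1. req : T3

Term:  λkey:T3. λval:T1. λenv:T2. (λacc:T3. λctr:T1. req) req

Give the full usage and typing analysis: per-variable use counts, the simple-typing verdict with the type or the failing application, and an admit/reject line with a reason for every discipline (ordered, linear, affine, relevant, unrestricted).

variable uses: req ×2, key (λ-bound) ×0, val (λ-bound) ×0, env (λ-bound) ×0, acc (λ-bound) ×0, ctr (λ-bound) ×0
uses in reading order: req, req
typing: well-typed — term : T3 -> T1 -> T2 -> T1 -> T3
ordered: ✗ — needs contraction — req ×2; unused: key, val, env, acc, ctr — weakening required
linear: ✗ — needs contraction — req ×2; unused: key, val, env, acc, ctr — weakening required
affine: ✗ — needs contraction — req ×2
relevant: ✗ — unused: key, val, env, acc, ctr — weakening required
unrestricted: ✓ — simply typable at T3 -> T1 -> T2 -> T1 -> T3; W, C, E all held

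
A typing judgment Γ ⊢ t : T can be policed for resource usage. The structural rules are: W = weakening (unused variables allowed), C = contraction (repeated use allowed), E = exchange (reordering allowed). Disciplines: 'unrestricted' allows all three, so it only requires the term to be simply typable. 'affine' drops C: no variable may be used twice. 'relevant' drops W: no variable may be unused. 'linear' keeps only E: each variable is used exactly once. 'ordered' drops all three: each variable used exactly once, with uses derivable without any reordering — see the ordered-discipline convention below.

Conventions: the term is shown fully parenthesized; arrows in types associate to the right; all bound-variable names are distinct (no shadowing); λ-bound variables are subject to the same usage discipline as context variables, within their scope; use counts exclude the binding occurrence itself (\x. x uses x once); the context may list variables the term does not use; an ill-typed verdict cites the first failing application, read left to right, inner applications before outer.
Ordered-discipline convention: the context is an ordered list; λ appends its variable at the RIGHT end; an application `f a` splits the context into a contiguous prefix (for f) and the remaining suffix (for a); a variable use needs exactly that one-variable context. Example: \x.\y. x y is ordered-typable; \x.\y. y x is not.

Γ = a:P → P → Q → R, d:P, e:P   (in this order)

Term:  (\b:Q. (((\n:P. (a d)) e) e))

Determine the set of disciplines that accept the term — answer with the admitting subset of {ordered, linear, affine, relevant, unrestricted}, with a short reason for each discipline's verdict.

admitted in: unrestricted
counts: a: 1×, d: 1×, e: 2×, b (λ-bound): 0×, n (λ-bound): 0×
order of uses: a, d, e, e
typing: the term checks, with type Q → Q → R
ordered ✗ (needs contraction — e ×2; b, n left unused)
linear ✗ (needs contraction — e ×2; b, n left unused)
affine ✗ (needs contraction — e ×2)
relevant ✗ (b, n left unused)
unrestricted ✓ (simply typable at Q → Q → R; W, C, E all held)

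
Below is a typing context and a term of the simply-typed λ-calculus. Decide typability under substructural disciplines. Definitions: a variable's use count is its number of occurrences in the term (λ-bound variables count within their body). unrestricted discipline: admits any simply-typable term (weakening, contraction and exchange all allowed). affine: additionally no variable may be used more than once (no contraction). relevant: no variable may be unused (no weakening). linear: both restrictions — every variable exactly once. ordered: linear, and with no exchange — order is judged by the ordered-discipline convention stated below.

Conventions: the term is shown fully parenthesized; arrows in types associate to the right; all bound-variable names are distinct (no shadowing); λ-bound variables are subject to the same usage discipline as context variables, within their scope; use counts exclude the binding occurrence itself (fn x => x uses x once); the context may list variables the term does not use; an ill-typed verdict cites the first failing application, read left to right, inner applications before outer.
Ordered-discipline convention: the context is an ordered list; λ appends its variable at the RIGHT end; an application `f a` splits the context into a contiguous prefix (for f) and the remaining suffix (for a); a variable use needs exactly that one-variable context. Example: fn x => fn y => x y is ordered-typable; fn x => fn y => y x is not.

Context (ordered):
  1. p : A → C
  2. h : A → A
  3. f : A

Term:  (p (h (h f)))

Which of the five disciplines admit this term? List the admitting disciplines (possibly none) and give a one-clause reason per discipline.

accepted by: relevant, unrestricted
use counts: p ×1, h ×2, f ×1
uses in reading order: p, h, h, f
typing: well-typed — term : C
ordered: ✗, h ×2 used more than once (contraction)
linear: ✗, h ×2 used more than once (contraction)
affine: ✗, h ×2 used more than once (contraction)
relevant: ✓, p, h, f: all used, weakening unneeded
unrestricted: ✓, simply typable at C; W, C, E all held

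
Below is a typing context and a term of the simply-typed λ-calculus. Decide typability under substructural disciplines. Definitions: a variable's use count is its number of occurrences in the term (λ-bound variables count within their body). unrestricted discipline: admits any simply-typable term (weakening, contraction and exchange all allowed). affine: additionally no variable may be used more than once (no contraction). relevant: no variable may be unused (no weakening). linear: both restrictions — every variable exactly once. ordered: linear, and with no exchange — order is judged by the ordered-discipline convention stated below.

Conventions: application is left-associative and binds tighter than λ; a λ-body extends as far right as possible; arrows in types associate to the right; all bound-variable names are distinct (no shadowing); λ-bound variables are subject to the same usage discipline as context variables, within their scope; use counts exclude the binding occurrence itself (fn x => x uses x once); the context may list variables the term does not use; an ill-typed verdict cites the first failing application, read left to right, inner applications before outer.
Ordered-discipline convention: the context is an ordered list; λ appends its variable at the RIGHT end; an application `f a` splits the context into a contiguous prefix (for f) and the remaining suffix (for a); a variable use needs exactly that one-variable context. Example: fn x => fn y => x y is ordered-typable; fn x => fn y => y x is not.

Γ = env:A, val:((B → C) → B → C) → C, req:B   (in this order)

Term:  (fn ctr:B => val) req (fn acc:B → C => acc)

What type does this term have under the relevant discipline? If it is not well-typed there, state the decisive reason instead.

not well-typed under relevant — unused: env, ctr — weakening required
use counts: env=0, val=1, req=1, ctr (bound)=0, acc (bound)=1
uses in reading order: val, req, acc
typing: well-typed at C
across the five disciplines: ordered ✗ | linear ✗ | affine ✓ | relevant ✗ | unrestricted ✓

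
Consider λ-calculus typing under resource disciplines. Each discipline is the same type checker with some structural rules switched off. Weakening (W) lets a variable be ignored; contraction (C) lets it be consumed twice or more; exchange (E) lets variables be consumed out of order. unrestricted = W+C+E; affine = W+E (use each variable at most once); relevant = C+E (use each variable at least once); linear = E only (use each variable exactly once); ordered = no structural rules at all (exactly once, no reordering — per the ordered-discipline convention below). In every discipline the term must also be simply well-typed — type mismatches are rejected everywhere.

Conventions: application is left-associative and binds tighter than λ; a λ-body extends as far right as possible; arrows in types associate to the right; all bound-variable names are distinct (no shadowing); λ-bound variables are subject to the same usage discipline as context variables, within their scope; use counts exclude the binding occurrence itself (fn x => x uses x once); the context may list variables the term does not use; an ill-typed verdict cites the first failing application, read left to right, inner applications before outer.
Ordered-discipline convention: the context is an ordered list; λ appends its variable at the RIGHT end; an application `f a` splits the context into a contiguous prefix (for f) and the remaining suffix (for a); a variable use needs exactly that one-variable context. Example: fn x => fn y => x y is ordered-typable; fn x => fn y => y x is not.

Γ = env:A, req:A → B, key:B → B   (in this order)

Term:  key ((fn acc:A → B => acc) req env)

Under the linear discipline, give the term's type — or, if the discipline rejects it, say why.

term : B
use counts: env ×1, req ×1, key ×1, acc [bound] ×1
order of uses: key, acc, req, env
typing: ✓ — B
across the five disciplines: ordered ✗ · linear ✓ · affine ✓ · relevant ✓ · unrestricted ✓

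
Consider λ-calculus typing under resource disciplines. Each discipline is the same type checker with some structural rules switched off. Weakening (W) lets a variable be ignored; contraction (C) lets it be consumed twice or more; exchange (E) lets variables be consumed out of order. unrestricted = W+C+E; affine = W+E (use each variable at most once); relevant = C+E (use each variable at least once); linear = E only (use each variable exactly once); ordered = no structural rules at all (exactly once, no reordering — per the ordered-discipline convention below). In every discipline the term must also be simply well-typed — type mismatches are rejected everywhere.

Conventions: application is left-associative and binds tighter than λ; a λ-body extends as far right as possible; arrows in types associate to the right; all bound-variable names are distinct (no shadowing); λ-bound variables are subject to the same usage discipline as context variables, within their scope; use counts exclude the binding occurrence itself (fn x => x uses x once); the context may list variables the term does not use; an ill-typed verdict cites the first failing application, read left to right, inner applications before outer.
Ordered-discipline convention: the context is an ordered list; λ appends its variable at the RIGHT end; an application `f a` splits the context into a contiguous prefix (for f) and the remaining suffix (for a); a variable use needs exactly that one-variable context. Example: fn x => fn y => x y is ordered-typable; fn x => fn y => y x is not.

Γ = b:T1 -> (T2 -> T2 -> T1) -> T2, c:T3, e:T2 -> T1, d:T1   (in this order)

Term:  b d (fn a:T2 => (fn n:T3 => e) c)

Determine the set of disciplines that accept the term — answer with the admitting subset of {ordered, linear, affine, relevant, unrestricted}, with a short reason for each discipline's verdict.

admitted in: affine, unrestricted
usage: b ×1, c ×1, e ×1, d ×1, a [bound] ×0, n [bound] ×0
use order (left to right): b, d, e, c
typing: ✓ — T2
ordered ✗ (unused: a, n — weakening required)
linear ✗ (unused: a, n — weakening required)
affine ✓ (none of b, c, e, d, a, n used more than once)
relevant ✗ (unused: a, n — weakening required)
unrestricted ✓ (type-checks (T2) and nothing is barred)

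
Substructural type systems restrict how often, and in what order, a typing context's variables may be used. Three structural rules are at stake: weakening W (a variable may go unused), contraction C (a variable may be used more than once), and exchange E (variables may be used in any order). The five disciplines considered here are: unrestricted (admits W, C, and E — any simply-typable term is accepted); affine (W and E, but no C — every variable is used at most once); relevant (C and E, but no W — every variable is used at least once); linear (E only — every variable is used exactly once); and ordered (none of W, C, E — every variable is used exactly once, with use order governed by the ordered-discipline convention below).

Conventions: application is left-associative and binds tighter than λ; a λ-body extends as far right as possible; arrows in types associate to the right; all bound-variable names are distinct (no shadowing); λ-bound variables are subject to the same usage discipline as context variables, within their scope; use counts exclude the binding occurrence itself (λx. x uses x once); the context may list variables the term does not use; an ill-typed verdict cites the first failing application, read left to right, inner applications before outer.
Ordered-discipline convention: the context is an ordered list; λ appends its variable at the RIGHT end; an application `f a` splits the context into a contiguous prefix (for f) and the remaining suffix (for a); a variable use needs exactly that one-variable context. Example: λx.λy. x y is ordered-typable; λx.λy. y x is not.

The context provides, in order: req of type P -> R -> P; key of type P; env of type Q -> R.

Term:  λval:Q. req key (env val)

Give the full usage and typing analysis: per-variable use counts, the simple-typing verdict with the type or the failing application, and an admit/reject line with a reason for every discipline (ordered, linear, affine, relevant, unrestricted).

usage: req=1, key=1, env=1, val (λ-bound)=1
left-to-right use order: req, key, env, val
typing: ✓ — Q -> P
ordered: ✓, req, key, env, val: once each, no exchange needed
linear: ✓, exactly-once usage across req, key, env, val
affine: ✓, at most one use each (req, key, env, val)
relevant: ✓, every one of req, key, env, val appears
unrestricted: ✓, well-typed at Q -> P; no restrictions here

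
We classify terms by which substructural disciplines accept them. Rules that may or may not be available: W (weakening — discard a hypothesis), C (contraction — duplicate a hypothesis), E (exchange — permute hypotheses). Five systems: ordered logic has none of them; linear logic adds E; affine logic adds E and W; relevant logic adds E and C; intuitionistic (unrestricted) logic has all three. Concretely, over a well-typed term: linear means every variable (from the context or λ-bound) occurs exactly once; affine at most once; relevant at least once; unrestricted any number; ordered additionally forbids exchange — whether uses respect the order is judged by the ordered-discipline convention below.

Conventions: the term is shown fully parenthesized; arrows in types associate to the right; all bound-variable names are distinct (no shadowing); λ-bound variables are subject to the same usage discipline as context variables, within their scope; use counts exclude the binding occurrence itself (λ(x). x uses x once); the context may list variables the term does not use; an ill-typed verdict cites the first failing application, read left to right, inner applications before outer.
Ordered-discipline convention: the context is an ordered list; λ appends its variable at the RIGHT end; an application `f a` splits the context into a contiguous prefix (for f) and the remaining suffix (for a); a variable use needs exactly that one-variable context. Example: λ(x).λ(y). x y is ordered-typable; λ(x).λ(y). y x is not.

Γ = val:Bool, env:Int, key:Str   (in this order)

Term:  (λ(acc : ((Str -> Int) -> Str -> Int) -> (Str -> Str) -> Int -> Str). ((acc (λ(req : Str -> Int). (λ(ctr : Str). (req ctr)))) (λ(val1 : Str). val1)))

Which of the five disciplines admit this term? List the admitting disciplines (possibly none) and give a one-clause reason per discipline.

admitting disciplines: affine, unrestricted
usage: val=0; env=0; key=0; acc (bound)=1; req (bound)=1; ctr (bound)=1; val1 (bound)=1
uses in reading order: acc, req, ctr, val1
typing: well-typed at (((Str -> Int) -> Str -> Int) -> (Str -> Str) -> Int -> Str) -> Int -> Str
ordered: ✗, val, env, key left unused
linear: ✗, val, env, key left unused
affine: ✓, at most one use each (val, env, key, acc, req, ctr, val1)
relevant: ✗, val, env, key left unused
unrestricted: ✓, typability at (((Str -> Int) -> Str -> Int) -> (Str -> Str) -> Int -> Str) -> Int -> Str is all that's needed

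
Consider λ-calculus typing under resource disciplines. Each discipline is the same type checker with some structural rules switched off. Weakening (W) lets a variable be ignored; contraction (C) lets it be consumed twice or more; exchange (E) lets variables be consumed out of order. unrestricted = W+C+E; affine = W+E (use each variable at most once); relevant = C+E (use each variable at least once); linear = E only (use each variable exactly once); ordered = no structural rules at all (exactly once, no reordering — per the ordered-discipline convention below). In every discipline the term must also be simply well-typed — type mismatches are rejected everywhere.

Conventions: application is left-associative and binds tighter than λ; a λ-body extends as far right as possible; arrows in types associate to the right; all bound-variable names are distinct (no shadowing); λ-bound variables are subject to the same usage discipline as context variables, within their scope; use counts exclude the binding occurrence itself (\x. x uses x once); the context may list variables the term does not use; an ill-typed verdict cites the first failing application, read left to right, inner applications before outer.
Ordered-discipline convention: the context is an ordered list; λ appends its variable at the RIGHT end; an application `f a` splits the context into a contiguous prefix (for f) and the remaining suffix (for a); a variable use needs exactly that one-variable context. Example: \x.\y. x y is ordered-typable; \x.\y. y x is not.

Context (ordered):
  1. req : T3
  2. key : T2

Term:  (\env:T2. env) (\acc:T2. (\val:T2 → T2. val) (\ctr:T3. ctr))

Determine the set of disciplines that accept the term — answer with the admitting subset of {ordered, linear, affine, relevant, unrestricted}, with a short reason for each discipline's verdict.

admitting disciplines: none
use counts: req: 0×, key: 0×, env (bound): 1×, acc (bound): 0×, val (bound): 1×, ctr (bound): 1×
use order (left to right): env, val, ctr
typing: ill-typed: an application expects T2 → T2 but receives T3 → T3
ordered: ✗ — not simply typable
linear: ✗ — fails simple typing
affine: ✗ — a type mismatch blocks all five
relevant: ✗ — the type mismatch rejects it
unrestricted: ✗ — not simply typable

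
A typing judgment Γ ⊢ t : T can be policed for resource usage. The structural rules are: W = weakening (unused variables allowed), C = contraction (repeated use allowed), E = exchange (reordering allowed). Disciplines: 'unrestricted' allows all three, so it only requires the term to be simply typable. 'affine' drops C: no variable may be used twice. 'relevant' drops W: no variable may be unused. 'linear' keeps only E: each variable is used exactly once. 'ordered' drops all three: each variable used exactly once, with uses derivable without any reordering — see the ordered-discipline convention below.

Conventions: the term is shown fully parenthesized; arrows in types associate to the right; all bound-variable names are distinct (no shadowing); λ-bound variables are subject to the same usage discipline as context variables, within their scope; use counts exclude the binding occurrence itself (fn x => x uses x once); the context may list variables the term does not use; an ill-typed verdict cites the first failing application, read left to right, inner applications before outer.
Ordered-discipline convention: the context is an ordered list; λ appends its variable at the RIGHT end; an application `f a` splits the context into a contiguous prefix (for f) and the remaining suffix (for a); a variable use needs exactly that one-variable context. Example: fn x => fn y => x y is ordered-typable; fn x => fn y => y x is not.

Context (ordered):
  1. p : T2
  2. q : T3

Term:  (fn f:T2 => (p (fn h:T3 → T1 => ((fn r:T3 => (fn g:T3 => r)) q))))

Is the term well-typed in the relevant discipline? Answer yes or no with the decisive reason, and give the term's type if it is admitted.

no — the type mismatch rejects it
use counts: p: 1, q: 1, f [bound]: 0, h [bound]: 0, r [bound]: 1, g [bound]: 0
use order (left to right): p, r, q
typing: ill-typed: applying a non-function (T2)
across the five disciplines: ordered ✗ · linear ✗ · affine ✗ · relevant ✗ · unrestricted ✗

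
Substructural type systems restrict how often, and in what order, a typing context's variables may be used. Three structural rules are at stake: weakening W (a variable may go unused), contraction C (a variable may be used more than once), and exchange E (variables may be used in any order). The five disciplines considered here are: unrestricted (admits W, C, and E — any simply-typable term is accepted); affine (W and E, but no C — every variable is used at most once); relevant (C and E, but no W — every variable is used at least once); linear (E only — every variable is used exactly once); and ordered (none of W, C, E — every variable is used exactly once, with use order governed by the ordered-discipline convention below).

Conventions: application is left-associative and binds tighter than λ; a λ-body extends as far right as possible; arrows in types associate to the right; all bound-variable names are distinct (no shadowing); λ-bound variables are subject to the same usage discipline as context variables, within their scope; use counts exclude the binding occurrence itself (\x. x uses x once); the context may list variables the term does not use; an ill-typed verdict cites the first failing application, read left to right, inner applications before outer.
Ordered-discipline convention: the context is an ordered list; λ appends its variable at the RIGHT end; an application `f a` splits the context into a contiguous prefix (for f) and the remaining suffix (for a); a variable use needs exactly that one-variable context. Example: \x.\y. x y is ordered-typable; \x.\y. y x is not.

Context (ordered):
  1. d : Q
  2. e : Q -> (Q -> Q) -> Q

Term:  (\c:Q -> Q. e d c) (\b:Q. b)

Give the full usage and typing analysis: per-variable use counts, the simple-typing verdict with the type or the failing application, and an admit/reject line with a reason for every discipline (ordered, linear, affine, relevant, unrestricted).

use counts: d: 1, e: 1, c (bound): 1, b (bound): 1
left-to-right use order: e, d, c, b
typing: well-typed at Q
ordered ✗ (use order e, d, c, b needs exchange)
linear ✓ (single use per variable (d, e, c, b))
affine ✓ (no duplicate uses among d, e, c, b)
relevant ✓ (d, e, c, b: all used, weakening unneeded)
unrestricted ✓ (simply typable at Q; W, C, E all held)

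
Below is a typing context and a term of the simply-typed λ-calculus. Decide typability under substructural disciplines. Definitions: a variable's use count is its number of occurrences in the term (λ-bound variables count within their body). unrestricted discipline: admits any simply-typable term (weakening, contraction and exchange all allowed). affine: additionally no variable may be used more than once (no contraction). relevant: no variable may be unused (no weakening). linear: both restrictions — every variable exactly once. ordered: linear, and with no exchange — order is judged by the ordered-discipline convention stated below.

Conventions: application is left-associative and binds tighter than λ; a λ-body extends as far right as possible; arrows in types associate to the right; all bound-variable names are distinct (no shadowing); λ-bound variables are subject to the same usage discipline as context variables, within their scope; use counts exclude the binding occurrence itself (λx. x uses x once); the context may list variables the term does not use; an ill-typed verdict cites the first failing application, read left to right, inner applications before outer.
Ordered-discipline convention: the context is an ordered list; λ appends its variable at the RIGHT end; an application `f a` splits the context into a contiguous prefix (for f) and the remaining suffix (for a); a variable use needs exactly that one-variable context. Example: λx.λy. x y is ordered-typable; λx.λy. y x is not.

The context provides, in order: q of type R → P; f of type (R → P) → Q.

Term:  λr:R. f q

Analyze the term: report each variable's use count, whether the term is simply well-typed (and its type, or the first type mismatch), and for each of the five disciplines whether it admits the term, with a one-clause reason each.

use counts: q: 1×; f: 1×; r (λ-bound): 0×
left-to-right use order: f, q
typing: the term checks, with type R → Q
ordered: ✗, unused: r — weakening required
linear: ✗, unused: r — weakening required
affine: ✓, q, f, r: no repeats, contraction unneeded
relevant: ✗, unused: r — weakening required
unrestricted: ✓, typability at R → Q is all that's needed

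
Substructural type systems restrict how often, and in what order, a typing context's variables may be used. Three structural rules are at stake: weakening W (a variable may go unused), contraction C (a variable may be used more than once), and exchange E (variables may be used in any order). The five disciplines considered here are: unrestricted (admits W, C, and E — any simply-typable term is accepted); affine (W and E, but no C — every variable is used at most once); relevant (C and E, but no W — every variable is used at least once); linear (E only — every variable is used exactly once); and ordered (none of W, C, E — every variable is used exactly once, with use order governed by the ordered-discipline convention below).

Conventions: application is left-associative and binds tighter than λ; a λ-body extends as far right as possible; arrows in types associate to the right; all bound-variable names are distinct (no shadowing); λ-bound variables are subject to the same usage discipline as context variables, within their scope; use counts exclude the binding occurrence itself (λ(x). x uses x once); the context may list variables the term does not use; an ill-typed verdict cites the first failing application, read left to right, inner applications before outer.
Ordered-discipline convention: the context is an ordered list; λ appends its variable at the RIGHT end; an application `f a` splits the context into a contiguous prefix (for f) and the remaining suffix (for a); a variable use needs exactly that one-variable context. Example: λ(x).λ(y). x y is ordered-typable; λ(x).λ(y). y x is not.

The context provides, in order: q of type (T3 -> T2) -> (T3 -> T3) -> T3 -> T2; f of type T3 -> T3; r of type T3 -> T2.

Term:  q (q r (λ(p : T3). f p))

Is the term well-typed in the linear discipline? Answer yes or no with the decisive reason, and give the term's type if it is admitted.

no — repeated use of q ×2
variable uses: q ×2; f ×1; r ×1; p (λ-bound) ×1
left-to-right use order: q, q, r, f, p
typing: the term checks, with type (T3 -> T3) -> T3 -> T2
per-discipline verdicts: ordered ✗, linear ✗, affine ✗, relevant ✓, unrestricted ✓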